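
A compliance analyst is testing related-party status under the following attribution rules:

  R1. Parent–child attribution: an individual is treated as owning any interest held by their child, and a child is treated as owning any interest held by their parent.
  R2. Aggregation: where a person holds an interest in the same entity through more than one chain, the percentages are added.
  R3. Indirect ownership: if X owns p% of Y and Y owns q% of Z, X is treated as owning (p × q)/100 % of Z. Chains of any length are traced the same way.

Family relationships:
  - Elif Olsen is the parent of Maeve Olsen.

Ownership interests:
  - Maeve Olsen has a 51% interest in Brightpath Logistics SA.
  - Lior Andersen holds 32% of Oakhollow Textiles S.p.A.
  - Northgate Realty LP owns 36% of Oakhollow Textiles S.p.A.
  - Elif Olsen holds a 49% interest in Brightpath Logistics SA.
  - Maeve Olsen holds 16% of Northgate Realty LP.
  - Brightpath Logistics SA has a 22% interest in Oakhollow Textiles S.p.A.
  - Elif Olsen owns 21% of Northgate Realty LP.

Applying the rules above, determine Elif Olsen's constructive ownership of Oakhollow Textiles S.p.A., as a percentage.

35.32%

By parent–child attribution (R1), Elif Olsen is treated as also owning Maeve Olsen's interest in Brightpath Logistics SA, giving 49% + 51% = 100%.
By parent–child attribution (R1), Elif Olsen is treated as also owning Maeve Olsen's interest in Northgate Realty LP, giving 21% + 16% = 37%.
Chain via Brightpath Logistics SA (R3): 100% × 22% = 22% of Oakhollow Textiles S.p.A.
Chain via Northgate Realty LP (R3): 37% × 36% = 13.32% of Oakhollow Textiles S.p.A.
Aggregating (R2): 22% + 13.32% = 35.32%.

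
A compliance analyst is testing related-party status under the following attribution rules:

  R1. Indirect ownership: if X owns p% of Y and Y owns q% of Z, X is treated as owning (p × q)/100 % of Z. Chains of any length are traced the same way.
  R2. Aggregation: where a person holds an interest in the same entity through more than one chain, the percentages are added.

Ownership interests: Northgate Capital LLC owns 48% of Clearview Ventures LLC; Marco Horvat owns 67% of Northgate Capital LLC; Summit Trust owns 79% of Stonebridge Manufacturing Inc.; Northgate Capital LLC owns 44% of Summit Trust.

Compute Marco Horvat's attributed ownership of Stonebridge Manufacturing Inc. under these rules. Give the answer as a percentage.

Chain via Northgate Capital LLC → Summit Trust (R1): 67% × 44% × 79% = 23.2892% of Stonebridge Manufacturing Inc.

23.2892%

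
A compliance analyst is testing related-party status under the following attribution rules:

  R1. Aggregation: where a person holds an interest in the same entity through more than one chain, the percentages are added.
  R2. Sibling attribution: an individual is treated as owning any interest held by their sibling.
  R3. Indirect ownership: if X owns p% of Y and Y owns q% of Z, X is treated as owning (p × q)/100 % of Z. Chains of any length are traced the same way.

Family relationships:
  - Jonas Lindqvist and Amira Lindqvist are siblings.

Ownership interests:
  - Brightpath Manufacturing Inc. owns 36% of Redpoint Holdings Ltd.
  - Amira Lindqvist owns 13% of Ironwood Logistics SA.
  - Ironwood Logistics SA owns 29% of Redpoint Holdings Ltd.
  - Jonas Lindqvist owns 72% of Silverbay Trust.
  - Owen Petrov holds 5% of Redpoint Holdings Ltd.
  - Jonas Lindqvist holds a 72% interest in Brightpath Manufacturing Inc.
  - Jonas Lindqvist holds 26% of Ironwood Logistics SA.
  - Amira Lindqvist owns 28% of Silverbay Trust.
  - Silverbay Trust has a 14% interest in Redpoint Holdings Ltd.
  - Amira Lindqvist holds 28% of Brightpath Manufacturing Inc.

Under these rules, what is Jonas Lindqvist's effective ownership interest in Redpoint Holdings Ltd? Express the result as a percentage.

61.31%

By sibling attribution (R2), Jonas Lindqvist is treated as also owning Amira Lindqvist's interest in Ironwood Logistics SA, giving 26% + 13% = 39%.
By sibling attribution (R2), Jonas Lindqvist is treated as also owning Amira Lindqvist's interest in Silverbay Trust, giving 72% + 28% = 100%.
By sibling attribution (R2), Jonas Lindqvist is treated as also owning Amira Lindqvist's interest in Brightpath Manufacturing Inc, giving 72% + 28% = 100%.
Chain via Ironwood Logistics SA (R3): 39% × 29% = 11.31% of Redpoint Holdings Ltd.
Chain via Silverbay Trust (R3): 100% × 14% = 14% of Redpoint Holdings Ltd.
Chain via Brightpath Manufacturing Inc. (R3): 100% × 36% = 36% of Redpoint Holdings Ltd.
Aggregating (R1): 11.31% + 14% + 36% = 61.31%.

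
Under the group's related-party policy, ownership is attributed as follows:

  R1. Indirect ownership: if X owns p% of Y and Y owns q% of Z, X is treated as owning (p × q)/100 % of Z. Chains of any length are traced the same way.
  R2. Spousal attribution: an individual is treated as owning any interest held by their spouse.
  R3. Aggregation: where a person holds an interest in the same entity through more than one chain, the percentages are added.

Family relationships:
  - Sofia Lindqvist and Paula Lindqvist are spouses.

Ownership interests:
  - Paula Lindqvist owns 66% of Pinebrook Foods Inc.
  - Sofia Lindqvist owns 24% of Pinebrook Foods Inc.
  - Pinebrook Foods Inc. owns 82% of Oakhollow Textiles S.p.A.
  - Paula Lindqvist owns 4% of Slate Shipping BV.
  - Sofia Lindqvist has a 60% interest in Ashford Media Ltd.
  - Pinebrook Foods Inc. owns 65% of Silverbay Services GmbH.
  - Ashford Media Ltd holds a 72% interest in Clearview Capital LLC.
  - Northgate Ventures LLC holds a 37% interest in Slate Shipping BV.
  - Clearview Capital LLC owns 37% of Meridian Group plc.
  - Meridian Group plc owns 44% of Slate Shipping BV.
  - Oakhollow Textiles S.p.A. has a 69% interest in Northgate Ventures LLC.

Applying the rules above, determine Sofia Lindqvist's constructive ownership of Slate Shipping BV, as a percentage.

29.8741%

By spousal attribution (R2), Sofia Lindqvist is treated as also owning Paula Lindqvist's interest in Pinebrook Foods Inc, giving 24% + 66% = 90%.
By spousal attribution (R2), Sofia Lindqvist is treated as owning Paula Lindqvist's 4% interest in Slate Shipping BV.
Chain via Pinebrook Foods Inc. → Oakhollow Textiles S.p.A. → Northgate Ventures LLC (R1): 90% × 82% × 69% × 37% = 18.84114% of Slate Shipping BV.
Chain via Ashford Media Ltd → Clearview Capital LLC → Meridian Group plc (R1): 60% × 72% × 37% × 44% = 7.03296% of Slate Shipping BV.
Direct interest in Slate Shipping BV: 4%.
Aggregating (R3): 18.84114% + 7.03296% + 4% = 29.8741%.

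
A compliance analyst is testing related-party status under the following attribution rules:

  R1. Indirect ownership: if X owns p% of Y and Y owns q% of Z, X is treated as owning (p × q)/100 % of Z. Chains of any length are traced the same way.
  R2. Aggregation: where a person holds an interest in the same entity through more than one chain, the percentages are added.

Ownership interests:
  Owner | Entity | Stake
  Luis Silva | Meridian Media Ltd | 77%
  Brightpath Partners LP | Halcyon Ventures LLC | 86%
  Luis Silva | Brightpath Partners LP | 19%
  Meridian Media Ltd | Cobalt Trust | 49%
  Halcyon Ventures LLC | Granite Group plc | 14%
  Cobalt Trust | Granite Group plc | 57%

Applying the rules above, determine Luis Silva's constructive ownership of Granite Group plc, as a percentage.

23.7937%

Chain via Meridian Media Ltd → Cobalt Trust (R1): 77% × 49% × 57% = 21.5061% of Granite Group plc.
Chain via Brightpath Partners LP → Halcyon Ventures LLC (R1): 19% × 86% × 14% = 2.2876% of Granite Group plc.
Aggregating (R2): 21.5061% + 2.2876% = 23.7937%.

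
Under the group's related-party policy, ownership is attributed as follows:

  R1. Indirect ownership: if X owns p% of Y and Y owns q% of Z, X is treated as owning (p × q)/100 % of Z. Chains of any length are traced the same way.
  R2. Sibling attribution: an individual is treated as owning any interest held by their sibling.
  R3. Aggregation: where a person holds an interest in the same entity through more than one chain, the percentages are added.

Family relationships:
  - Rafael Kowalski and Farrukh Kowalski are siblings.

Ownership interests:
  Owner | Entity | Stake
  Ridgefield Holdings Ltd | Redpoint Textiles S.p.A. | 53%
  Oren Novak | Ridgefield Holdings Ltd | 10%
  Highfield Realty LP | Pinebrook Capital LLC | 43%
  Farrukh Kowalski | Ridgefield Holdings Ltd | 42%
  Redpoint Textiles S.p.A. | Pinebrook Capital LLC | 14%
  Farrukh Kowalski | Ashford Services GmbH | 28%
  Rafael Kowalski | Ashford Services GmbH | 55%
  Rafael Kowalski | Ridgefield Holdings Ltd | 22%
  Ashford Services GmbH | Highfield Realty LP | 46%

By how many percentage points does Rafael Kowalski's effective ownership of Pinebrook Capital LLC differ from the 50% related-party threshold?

28.8338

By sibling attribution (R2), Rafael Kowalski is treated as also owning Farrukh Kowalski's interest in Ridgefield Holdings Ltd, giving 22% + 42% = 64%.
By sibling attribution (R2), Rafael Kowalski is treated as also owning Farrukh Kowalski's interest in Ashford Services GmbH, giving 55% + 28% = 83%.
Chain via Ridgefield Holdings Ltd → Redpoint Textiles S.p.A. (R1): 64% × 53% × 14% = 4.7488% of Pinebrook Capital LLC.
Chain via Ashford Services GmbH → Highfield Realty LP (R1): 83% × 46% × 43% = 16.4174% of Pinebrook Capital LLC.
Aggregating (R3): 4.7488% + 16.4174% = 21.1662%.
21.1662% falls short of the 50% threshold by 28.8338 percentage points.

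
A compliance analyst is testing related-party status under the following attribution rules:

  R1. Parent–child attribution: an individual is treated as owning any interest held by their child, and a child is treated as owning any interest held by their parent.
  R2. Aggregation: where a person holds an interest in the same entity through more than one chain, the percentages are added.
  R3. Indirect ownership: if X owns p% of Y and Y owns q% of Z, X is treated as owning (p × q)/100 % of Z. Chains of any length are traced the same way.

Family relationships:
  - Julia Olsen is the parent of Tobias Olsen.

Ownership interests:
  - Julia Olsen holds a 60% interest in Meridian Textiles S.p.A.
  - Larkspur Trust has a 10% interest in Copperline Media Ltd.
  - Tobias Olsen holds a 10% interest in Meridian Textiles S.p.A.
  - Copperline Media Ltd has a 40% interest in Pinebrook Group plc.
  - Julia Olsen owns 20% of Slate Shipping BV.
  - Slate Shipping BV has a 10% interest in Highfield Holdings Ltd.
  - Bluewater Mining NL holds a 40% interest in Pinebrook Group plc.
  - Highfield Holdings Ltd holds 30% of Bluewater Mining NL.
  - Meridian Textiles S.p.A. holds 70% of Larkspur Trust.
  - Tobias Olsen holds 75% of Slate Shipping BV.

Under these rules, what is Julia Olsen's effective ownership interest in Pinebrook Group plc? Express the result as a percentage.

3.1%

By parent–child attribution (R1), Julia Olsen is treated as also owning Tobias Olsen's interest in Slate Shipping BV, giving 20% + 75% = 95%.
By parent–child attribution (R1), Julia Olsen is treated as also owning Tobias Olsen's interest in Meridian Textiles S.p.A, giving 60% + 10% = 70%.
Chain via Slate Shipping BV → Highfield Holdings Ltd → Bluewater Mining NL (R3): 95% × 10% × 30% × 40% = 1.14% of Pinebrook Group plc.
Chain via Meridian Textiles S.p.A. → Larkspur Trust → Copperline Media Ltd (R3): 70% × 70% × 10% × 40% = 1.96% of Pinebrook Group plc.
Aggregating (R2): 1.14% + 1.96% = 3.1%.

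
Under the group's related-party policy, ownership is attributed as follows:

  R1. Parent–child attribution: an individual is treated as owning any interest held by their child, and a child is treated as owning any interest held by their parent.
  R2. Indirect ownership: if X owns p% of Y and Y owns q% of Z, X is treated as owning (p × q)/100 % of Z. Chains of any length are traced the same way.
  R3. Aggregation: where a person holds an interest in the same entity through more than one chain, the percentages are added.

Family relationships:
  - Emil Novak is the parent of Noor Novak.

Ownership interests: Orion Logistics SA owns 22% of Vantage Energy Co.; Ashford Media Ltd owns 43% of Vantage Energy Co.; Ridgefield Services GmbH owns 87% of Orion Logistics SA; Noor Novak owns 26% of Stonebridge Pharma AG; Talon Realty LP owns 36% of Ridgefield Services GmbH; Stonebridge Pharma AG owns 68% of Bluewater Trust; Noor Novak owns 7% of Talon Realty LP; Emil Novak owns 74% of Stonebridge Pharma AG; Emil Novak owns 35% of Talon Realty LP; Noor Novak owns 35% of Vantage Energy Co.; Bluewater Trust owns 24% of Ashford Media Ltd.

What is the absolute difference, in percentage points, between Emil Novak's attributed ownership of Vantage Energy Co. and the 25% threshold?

By parent–child attribution (R1), Emil Novak is treated as also owning Noor Novak's interest in Stonebridge Pharma AG, giving 74% + 26% = 100%.
By parent–child attribution (R1), Emil Novak is treated as also owning Noor Novak's interest in Talon Realty LP, giving 35% + 7% = 42%.
By parent–child attribution (R1), Emil Novak is treated as owning Noor Novak's 35% interest in Vantage Energy Co.
Chain via Stonebridge Pharma AG → Bluewater Trust → Ashford Media Ltd (R2): 100% × 68% × 24% × 43% = 7.0176% of Vantage Energy Co.
Chain via Talon Realty LP → Ridgefield Services GmbH → Orion Logistics SA (R2): 42% × 36% × 87% × 22% = 2.893968% of Vantage Energy Co.
Direct interest in Vantage Energy Co: 35%.
Aggregating (R3): 7.0176% + 2.893968% + 35% = 44.911568%.
44.911568% exceeds the 25% threshold by 19.911568 percentage points.

19.911568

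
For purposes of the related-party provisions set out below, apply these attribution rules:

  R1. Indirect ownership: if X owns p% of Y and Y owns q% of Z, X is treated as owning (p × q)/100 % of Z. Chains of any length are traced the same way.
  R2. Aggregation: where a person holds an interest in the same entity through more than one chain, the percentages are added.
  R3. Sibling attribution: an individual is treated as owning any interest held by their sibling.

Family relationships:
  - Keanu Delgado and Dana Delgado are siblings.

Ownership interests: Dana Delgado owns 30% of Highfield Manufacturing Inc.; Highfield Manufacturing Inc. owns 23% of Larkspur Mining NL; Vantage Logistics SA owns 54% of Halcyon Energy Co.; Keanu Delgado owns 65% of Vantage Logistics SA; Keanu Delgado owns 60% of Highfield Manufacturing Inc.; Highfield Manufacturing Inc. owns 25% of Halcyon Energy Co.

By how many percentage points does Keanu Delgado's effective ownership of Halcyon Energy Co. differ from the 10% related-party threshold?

By sibling attribution (R3), Keanu Delgado is treated as also owning Dana Delgado's interest in Highfield Manufacturing Inc, giving 60% + 30% = 90%.
Chain via Highfield Manufacturing Inc. (R1): 90% × 25% = 22.5% of Halcyon Energy Co.
Chain via Vantage Logistics SA (R1): 65% × 54% = 35.1% of Halcyon Energy Co.
Aggregating (R2): 22.5% + 35.1% = 57.6%.
57.6% exceeds the 10% threshold by 47.6 percentage points.

47.6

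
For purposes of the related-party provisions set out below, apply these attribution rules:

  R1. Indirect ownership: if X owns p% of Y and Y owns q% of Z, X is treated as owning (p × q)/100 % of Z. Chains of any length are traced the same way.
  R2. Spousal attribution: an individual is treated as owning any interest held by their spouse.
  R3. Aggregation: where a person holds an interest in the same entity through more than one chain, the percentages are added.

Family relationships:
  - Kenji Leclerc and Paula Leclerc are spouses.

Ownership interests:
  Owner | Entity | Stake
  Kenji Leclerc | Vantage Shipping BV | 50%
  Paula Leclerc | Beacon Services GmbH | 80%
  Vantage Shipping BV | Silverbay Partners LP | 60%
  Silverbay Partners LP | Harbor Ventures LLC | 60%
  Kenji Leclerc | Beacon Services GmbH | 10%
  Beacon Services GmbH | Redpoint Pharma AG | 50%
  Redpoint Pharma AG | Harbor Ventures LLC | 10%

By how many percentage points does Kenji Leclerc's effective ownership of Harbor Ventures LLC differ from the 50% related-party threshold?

27.5

By spousal attribution (R2), Kenji Leclerc is treated as also owning Paula Leclerc's interest in Beacon Services GmbH, giving 10% + 80% = 90%.
Chain via Beacon Services GmbH → Redpoint Pharma AG (R1): 90% × 50% × 10% = 4.5% of Harbor Ventures LLC.
Chain via Vantage Shipping BV → Silverbay Partners LP (R1): 50% × 60% × 60% = 18% of Harbor Ventures LLC.
Aggregating (R3): 4.5% + 18% = 22.5%.
22.5% falls short of the 50% threshold by 27.5 percentage points.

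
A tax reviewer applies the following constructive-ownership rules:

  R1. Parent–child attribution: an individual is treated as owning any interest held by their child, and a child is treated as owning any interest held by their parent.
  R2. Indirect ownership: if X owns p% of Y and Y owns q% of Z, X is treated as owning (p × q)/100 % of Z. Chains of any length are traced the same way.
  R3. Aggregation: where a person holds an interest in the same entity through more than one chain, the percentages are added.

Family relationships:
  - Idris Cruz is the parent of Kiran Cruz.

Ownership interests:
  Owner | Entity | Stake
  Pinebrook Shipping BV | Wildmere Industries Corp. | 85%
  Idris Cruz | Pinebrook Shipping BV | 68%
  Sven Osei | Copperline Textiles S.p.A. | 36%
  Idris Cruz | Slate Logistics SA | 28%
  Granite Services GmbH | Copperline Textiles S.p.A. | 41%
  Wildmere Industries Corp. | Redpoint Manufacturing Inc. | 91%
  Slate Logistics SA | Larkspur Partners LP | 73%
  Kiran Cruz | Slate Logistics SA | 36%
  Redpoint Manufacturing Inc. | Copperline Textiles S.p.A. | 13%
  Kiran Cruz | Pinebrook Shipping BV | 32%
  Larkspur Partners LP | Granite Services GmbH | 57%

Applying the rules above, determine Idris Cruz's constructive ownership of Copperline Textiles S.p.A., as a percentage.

By parent–child attribution (R1), Idris Cruz is treated as also owning Kiran Cruz's interest in Slate Logistics SA, giving 28% + 36% = 64%.
By parent–child attribution (R1), Idris Cruz is treated as also owning Kiran Cruz's interest in Pinebrook Shipping BV, giving 68% + 32% = 100%.
Chain via Slate Logistics SA → Larkspur Partners LP → Granite Services GmbH (R2): 64% × 73% × 57% × 41% = 10.918464% of Copperline Textiles S.p.A.
Chain via Pinebrook Shipping BV → Wildmere Industries Corp. → Redpoint Manufacturing Inc. (R2): 100% × 85% × 91% × 13% = 10.0555% of Copperline Textiles S.p.A.
Aggregating (R3): 10.918464% + 10.0555% = 20.973964%.

20.973964%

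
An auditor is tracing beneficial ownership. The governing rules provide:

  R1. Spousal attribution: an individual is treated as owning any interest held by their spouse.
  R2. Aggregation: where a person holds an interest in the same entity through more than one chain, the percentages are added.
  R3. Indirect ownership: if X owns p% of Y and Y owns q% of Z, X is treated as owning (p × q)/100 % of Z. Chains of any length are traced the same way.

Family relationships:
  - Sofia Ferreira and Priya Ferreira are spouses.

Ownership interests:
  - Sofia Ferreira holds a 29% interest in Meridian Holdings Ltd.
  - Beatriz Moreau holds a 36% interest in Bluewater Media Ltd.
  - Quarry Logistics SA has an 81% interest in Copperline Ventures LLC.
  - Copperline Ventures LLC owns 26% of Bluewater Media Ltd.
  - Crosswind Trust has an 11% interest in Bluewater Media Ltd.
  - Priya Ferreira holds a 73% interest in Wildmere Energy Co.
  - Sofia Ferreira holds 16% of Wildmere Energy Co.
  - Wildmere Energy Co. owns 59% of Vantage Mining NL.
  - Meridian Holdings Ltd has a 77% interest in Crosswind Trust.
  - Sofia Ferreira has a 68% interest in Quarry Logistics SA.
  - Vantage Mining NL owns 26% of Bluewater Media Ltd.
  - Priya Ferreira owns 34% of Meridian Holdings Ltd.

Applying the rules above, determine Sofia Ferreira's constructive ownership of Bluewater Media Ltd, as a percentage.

33.3095%

By spousal attribution (R1), Sofia Ferreira is treated as also owning Priya Ferreira's interest in Wildmere Energy Co, giving 16% + 73% = 89%.
By spousal attribution (R1), Sofia Ferreira is treated as also owning Priya Ferreira's interest in Meridian Holdings Ltd, giving 29% + 34% = 63%.
Chain via Wildmere Energy Co. → Vantage Mining NL (R3): 89% × 59% × 26% = 13.6526% of Bluewater Media Ltd.
Chain via Meridian Holdings Ltd → Crosswind Trust (R3): 63% × 77% × 11% = 5.3361% of Bluewater Media Ltd.
Chain via Quarry Logistics SA → Copperline Ventures LLC (R3): 68% × 81% × 26% = 14.3208% of Bluewater Media Ltd.
Aggregating (R2): 13.6526% + 5.3361% + 14.3208% = 33.3095%.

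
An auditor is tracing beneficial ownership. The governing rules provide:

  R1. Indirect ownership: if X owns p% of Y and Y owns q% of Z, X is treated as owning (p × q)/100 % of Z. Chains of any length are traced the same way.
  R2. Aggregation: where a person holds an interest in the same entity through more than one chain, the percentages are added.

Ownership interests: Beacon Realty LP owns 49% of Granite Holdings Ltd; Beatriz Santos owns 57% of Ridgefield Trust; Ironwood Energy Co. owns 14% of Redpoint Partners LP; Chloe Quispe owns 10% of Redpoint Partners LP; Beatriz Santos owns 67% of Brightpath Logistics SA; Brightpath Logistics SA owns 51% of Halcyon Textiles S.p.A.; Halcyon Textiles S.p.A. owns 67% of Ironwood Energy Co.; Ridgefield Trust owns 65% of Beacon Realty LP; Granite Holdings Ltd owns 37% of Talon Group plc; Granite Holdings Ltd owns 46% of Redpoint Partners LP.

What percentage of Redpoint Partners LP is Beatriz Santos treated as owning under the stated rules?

11.556216%

Chain via Brightpath Logistics SA → Halcyon Textiles S.p.A. → Ironwood Energy Co. (R1): 67% × 51% × 67% × 14% = 3.205146% of Redpoint Partners LP.
Chain via Ridgefield Trust → Beacon Realty LP → Granite Holdings Ltd (R1): 57% × 65% × 49% × 46% = 8.35107% of Redpoint Partners LP.
Aggregating (R2): 3.205146% + 8.35107% = 11.556216%.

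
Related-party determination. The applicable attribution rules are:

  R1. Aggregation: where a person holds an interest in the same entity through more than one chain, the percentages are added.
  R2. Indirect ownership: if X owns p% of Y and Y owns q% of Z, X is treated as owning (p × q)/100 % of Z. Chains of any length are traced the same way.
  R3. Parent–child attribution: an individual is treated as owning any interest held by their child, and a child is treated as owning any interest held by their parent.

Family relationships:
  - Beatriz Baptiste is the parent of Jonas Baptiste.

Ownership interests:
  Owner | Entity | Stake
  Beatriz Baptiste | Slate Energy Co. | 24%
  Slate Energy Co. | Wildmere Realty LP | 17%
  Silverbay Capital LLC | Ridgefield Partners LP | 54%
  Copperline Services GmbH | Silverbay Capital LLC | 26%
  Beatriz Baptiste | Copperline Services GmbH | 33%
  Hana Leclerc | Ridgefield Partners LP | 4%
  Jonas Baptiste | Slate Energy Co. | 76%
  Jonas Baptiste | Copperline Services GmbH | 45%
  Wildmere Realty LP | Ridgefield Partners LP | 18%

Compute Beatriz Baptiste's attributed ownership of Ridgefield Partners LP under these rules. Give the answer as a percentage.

By parent–child attribution (R3), Beatriz Baptiste is treated as also owning Jonas Baptiste's interest in Slate Energy Co, giving 24% + 76% = 100%.
By parent–child attribution (R3), Beatriz Baptiste is treated as also owning Jonas Baptiste's interest in Copperline Services GmbH, giving 33% + 45% = 78%.
Chain via Slate Energy Co. → Wildmere Realty LP (R2): 100% × 17% × 18% = 3.06% of Ridgefield Partners LP.
Chain via Copperline Services GmbH → Silverbay Capital LLC (R2): 78% × 26% × 54% = 10.9512% of Ridgefield Partners LP.
Aggregating (R1): 3.06% + 10.9512% = 14.0112%.

14.0112%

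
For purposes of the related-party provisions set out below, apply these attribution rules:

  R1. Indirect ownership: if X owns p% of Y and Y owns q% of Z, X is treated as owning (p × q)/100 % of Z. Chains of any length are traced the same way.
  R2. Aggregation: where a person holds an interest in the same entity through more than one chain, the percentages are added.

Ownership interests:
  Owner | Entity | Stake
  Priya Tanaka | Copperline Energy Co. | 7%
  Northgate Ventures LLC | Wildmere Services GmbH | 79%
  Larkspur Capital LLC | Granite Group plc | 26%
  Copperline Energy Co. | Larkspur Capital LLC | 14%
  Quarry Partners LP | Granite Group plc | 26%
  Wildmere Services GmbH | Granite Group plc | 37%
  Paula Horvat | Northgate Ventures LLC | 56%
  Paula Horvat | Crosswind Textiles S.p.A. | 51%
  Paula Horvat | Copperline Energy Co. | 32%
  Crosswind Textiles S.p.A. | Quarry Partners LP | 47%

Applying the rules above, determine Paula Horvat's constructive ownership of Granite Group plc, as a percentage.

Chain via Crosswind Textiles S.p.A. → Quarry Partners LP (R1): 51% × 47% × 26% = 6.2322% of Granite Group plc.
Chain via Copperline Energy Co. → Larkspur Capital LLC (R1): 32% × 14% × 26% = 1.1648% of Granite Group plc.
Chain via Northgate Ventures LLC → Wildmere Services GmbH (R1): 56% × 79% × 37% = 16.3688% of Granite Group plc.
Aggregating (R2): 6.2322% + 1.1648% + 16.3688% = 23.7658%.

23.7658%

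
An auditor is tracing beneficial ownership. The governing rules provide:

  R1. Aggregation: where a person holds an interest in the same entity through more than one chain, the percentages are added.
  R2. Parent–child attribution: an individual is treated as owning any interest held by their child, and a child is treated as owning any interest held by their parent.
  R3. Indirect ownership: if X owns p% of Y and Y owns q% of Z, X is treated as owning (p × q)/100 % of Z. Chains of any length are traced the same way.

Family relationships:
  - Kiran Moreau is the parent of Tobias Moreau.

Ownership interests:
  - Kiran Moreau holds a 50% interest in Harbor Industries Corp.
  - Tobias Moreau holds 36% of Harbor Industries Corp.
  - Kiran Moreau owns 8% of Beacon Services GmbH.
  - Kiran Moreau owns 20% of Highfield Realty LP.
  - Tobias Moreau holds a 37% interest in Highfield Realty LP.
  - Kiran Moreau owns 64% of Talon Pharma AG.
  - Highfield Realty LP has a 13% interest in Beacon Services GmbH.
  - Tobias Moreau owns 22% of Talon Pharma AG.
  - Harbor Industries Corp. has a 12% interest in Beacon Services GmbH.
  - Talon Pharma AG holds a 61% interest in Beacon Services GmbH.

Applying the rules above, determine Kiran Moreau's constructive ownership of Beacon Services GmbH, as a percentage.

78.19%

By parent–child attribution (R2), Kiran Moreau is treated as also owning Tobias Moreau's interest in Highfield Realty LP, giving 20% + 37% = 57%.
By parent–child attribution (R2), Kiran Moreau is treated as also owning Tobias Moreau's interest in Harbor Industries Corp, giving 50% + 36% = 86%.
By parent–child attribution (R2), Kiran Moreau is treated as also owning Tobias Moreau's interest in Talon Pharma AG, giving 64% + 22% = 86%.
Chain via Highfield Realty LP (R3): 57% × 13% = 7.41% of Beacon Services GmbH.
Chain via Harbor Industries Corp. (R3): 86% × 12% = 10.32% of Beacon Services GmbH.
Chain via Talon Pharma AG (R3): 86% × 61% = 52.46% of Beacon Services GmbH.
Direct interest in Beacon Services GmbH: 8%.
Aggregating (R1): 7.41% + 10.32% + 52.46% + 8% = 78.19%.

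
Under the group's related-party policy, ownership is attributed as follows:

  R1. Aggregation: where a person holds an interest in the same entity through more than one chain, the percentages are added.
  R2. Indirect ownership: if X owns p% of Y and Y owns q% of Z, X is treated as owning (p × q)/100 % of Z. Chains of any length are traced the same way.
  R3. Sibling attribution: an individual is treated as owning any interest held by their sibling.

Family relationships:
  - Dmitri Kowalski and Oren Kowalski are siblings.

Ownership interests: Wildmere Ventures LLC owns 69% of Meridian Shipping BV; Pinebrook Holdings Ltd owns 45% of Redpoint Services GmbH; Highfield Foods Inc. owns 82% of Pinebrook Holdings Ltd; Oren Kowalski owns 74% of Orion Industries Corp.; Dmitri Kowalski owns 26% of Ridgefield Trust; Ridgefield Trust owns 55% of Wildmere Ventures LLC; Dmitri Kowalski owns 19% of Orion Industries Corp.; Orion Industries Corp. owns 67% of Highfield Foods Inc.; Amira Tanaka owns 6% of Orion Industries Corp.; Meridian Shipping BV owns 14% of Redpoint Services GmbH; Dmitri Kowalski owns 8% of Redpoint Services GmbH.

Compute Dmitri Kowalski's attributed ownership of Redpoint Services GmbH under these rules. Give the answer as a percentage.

32.37377%

By sibling attribution (R3), Dmitri Kowalski is treated as also owning Oren Kowalski's interest in Orion Industries Corp, giving 19% + 74% = 93%.
Chain via Ridgefield Trust → Wildmere Ventures LLC → Meridian Shipping BV (R2): 26% × 55% × 69% × 14% = 1.38138% of Redpoint Services GmbH.
Chain via Orion Industries Corp. → Highfield Foods Inc. → Pinebrook Holdings Ltd (R2): 93% × 67% × 82% × 45% = 22.99239% of Redpoint Services GmbH.
Direct interest in Redpoint Services GmbH: 8%.
Aggregating (R1): 1.38138% + 22.99239% + 8% = 32.37377%.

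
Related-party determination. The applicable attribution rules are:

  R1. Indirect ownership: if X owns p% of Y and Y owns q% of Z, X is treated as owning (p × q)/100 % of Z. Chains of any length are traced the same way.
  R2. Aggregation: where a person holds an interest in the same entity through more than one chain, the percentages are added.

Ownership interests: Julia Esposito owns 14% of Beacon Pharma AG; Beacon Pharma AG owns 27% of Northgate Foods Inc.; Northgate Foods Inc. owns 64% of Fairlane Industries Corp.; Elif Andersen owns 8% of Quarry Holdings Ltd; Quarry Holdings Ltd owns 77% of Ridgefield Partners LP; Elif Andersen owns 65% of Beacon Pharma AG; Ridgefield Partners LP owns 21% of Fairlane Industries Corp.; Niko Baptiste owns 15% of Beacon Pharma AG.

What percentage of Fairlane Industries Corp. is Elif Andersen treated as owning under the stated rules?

Chain via Quarry Holdings Ltd → Ridgefield Partners LP (R1): 8% × 77% × 21% = 1.2936% of Fairlane Industries Corp.
Chain via Beacon Pharma AG → Northgate Foods Inc. (R1): 65% × 27% × 64% = 11.232% of Fairlane Industries Corp.
Aggregating (R2): 1.2936% + 11.232% = 12.5256%.

12.5256%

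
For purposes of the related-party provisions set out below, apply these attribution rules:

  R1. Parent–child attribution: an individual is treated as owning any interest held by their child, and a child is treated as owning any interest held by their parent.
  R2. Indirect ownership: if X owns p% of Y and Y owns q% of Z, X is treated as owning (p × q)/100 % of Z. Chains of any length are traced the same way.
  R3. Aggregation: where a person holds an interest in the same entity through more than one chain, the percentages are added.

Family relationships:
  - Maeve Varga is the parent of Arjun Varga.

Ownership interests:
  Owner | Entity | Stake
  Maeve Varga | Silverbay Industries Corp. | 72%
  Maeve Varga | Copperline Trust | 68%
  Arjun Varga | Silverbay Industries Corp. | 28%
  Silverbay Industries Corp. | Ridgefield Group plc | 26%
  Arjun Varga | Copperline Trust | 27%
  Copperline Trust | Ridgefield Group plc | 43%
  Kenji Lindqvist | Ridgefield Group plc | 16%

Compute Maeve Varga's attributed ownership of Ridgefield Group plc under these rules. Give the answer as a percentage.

66.85%

By parent–child attribution (R1), Maeve Varga is treated as also owning Arjun Varga's interest in Silverbay Industries Corp, giving 72% + 28% = 100%.
By parent–child attribution (R1), Maeve Varga is treated as also owning Arjun Varga's interest in Copperline Trust, giving 68% + 27% = 95%.
Chain via Silverbay Industries Corp. (R2): 100% × 26% = 26% of Ridgefield Group plc.
Chain via Copperline Trust (R2): 95% × 43% = 40.85% of Ridgefield Group plc.
Aggregating (R3): 26% + 40.85% = 66.85%.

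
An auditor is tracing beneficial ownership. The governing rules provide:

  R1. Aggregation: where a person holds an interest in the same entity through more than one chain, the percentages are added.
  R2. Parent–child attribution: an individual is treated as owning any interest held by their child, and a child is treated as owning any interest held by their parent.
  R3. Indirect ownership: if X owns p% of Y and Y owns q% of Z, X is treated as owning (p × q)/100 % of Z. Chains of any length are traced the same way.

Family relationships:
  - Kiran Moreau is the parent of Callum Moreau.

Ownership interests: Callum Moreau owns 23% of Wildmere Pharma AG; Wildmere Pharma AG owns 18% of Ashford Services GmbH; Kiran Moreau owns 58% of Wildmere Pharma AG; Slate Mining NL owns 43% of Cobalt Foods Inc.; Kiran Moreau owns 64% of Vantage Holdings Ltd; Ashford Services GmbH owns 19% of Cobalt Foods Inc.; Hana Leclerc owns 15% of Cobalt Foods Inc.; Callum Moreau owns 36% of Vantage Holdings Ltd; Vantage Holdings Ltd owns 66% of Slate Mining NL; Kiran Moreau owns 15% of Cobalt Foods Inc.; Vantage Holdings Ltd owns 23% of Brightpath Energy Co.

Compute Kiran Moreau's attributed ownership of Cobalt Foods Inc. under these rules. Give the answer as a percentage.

46.1502%

By parent–child attribution (R2), Kiran Moreau is treated as also owning Callum Moreau's interest in Wildmere Pharma AG, giving 58% + 23% = 81%.
By parent–child attribution (R2), Kiran Moreau is treated as also owning Callum Moreau's interest in Vantage Holdings Ltd, giving 64% + 36% = 100%.
Chain via Wildmere Pharma AG → Ashford Services GmbH (R3): 81% × 18% × 19% = 2.7702% of Cobalt Foods Inc.
Chain via Vantage Holdings Ltd → Slate Mining NL (R3): 100% × 66% × 43% = 28.38% of Cobalt Foods Inc.
Direct interest in Cobalt Foods Inc: 15%.
Aggregating (R1): 2.7702% + 28.38% + 15% = 46.1502%.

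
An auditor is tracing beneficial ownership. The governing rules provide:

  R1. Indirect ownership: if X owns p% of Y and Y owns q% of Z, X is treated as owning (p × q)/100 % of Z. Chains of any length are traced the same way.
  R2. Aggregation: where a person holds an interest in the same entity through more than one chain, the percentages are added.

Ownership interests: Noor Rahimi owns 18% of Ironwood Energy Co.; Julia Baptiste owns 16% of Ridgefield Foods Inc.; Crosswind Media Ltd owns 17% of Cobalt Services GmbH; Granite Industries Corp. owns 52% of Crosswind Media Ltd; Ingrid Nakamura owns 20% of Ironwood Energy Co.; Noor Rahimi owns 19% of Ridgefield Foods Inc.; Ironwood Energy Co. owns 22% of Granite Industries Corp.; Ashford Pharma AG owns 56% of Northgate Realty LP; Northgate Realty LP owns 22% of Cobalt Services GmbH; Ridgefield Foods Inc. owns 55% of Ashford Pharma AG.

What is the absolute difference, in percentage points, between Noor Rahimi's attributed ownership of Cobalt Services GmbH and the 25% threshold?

23.362496

Chain via Ironwood Energy Co. → Granite Industries Corp. → Crosswind Media Ltd (R1): 18% × 22% × 52% × 17% = 0.350064% of Cobalt Services GmbH.
Chain via Ridgefield Foods Inc. → Ashford Pharma AG → Northgate Realty LP (R1): 19% × 55% × 56% × 22% = 1.28744% of Cobalt Services GmbH.
Aggregating (R2): 0.350064% + 1.28744% = 1.637504%.
1.637504% falls short of the 25% threshold by 23.362496 percentage points.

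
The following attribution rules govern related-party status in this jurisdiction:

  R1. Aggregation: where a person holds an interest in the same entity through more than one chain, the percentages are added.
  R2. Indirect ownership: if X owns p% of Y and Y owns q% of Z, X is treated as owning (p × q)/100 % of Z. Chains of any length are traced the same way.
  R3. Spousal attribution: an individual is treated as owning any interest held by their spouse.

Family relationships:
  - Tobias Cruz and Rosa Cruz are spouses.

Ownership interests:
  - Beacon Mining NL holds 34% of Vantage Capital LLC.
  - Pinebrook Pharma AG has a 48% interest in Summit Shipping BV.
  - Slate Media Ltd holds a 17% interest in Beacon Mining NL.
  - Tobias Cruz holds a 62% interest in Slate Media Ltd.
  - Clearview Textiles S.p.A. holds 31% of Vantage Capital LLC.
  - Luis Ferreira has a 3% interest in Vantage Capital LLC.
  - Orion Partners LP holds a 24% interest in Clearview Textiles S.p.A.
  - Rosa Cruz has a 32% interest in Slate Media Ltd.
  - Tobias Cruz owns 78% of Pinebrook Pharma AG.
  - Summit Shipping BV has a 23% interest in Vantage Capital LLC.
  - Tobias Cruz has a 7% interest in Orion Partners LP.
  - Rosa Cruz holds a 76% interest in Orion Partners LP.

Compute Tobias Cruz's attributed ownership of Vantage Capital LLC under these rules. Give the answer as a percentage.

By spousal attribution (R3), Tobias Cruz is treated as also owning Rosa Cruz's interest in Slate Media Ltd, giving 62% + 32% = 94%.
By spousal attribution (R3), Tobias Cruz is treated as also owning Rosa Cruz's interest in Orion Partners LP, giving 7% + 76% = 83%.
Chain via Pinebrook Pharma AG → Summit Shipping BV (R2): 78% × 48% × 23% = 8.6112% of Vantage Capital LLC.
Chain via Slate Media Ltd → Beacon Mining NL (R2): 94% × 17% × 34% = 5.4332% of Vantage Capital LLC.
Chain via Orion Partners LP → Clearview Textiles S.p.A. (R2): 83% × 24% × 31% = 6.1752% of Vantage Capital LLC.
Aggregating (R1): 8.6112% + 5.4332% + 6.1752% = 20.2196%.

20.2196%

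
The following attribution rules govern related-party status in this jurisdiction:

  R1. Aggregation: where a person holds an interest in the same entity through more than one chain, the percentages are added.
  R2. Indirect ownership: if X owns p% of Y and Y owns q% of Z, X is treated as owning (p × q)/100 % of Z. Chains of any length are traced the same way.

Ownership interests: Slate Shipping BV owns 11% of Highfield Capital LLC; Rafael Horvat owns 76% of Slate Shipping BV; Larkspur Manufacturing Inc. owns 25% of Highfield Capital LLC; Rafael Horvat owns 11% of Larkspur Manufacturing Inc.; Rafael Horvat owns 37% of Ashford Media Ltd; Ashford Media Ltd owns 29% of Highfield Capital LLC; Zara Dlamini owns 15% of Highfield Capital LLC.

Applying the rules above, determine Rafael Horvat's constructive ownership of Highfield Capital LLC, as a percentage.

Chain via Larkspur Manufacturing Inc. (R2): 11% × 25% = 2.75% of Highfield Capital LLC.
Chain via Slate Shipping BV (R2): 76% × 11% = 8.36% of Highfield Capital LLC.
Chain via Ashford Media Ltd (R2): 37% × 29% = 10.73% of Highfield Capital LLC.
Aggregating (R1): 2.75% + 8.36% + 10.73% = 21.84%.

21.84%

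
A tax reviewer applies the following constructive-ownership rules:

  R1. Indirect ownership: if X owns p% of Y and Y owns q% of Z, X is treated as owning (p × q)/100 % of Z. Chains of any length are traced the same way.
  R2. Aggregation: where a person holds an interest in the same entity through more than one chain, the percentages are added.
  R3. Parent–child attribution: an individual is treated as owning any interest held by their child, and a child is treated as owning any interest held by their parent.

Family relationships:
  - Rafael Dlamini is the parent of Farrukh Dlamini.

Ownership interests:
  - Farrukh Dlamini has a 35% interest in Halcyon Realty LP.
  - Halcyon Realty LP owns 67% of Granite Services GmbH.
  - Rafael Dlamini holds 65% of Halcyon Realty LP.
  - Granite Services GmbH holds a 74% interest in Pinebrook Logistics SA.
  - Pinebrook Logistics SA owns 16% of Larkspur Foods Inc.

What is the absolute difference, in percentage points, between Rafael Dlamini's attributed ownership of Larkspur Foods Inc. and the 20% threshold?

By parent–child attribution (R3), Rafael Dlamini is treated as also owning Farrukh Dlamini's interest in Halcyon Realty LP, giving 65% + 35% = 100%.
Chain via Halcyon Realty LP → Granite Services GmbH → Pinebrook Logistics SA (R1): 100% × 67% × 74% × 16% = 7.9328% of Larkspur Foods Inc.
7.9328% falls short of the 20% threshold by 12.0672 percentage points.

12.0672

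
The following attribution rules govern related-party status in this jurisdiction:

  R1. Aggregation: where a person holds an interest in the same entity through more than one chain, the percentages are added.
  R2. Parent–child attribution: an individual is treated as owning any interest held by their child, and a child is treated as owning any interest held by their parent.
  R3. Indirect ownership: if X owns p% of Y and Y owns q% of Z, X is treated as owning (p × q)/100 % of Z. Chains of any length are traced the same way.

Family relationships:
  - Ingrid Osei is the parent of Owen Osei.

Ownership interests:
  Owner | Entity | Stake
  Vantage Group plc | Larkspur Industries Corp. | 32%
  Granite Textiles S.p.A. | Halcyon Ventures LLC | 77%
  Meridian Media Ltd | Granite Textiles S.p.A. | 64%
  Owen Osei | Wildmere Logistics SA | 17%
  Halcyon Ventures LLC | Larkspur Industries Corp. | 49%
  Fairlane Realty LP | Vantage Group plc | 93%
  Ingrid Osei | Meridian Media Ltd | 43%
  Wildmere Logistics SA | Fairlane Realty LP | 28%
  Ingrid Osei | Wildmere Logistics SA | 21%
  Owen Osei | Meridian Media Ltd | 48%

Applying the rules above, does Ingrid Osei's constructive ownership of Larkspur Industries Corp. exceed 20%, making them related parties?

By parent–child attribution (R2), Ingrid Osei is treated as also owning Owen Osei's interest in Meridian Media Ltd, giving 43% + 48% = 91%.
By parent–child attribution (R2), Ingrid Osei is treated as also owning Owen Osei's interest in Wildmere Logistics SA, giving 21% + 17% = 38%.
Chain via Meridian Media Ltd → Granite Textiles S.p.A. → Halcyon Ventures LLC (R3): 91% × 64% × 77% × 49% = 21.973952% of Larkspur Industries Corp.
Chain via Wildmere Logistics SA → Fairlane Realty LP → Vantage Group plc (R3): 38% × 28% × 93% × 32% = 3.166464% of Larkspur Industries Corp.
Aggregating (R1): 21.973952% + 3.166464% = 25.140416%.
25.140416% exceeds the 20% threshold, so Ingrid is a related party to Larkspur Industries Corp.

Yes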